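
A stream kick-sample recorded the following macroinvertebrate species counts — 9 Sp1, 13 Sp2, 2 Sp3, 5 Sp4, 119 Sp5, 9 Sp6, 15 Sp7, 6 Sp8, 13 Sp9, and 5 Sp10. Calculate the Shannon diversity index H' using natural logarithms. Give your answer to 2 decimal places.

Total N = 9+13+2+5+119+9+15+6+13+5 = 196, so the proportions are 0.0459, 0.0663, 0.0102, 0.0255, 0.6071, 0.0459, 0.0765, 0.0306, 0.0663, 0.0255 (working shown to 4 dp, full precision carried).
Each pᵢ ln pᵢ term: 0.0459×(-3.0809)=-0.1415, 0.0663×(-2.7132)=-0.1800, 0.0102×(-4.5850)=-0.0468, 0.0255×(-3.6687)=-0.0936, 0.6071×(-0.4990)=-0.3030, 0.0459×(-3.0809)=-0.1415, 0.0765×(-2.5701)=-0.1967, 0.0306×(-3.4864)=-0.1067, 0.0663×(-2.7132)=-0.1800, 0.0255×(-3.6687)=-0.0936.
Sum = -1.4832, so H' = 1.48.

1.48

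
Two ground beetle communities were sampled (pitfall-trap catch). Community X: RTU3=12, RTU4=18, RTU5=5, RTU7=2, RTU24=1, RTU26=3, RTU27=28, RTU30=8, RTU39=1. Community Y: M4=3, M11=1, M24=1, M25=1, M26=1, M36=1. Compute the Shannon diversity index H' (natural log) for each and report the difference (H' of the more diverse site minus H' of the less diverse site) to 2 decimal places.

Community X: N=78, proportions 0.1538, 0.2308, 0.0641, 0.0256, 0.0128, 0.0385, 0.359, 0.1026, 0.0128, giving H' = 1.7348 (working shown to 4 dp, full precision carried).
Community Y: N=8, proportions 0.375, 0.125, 0.125, 0.125, 0.125, 0.125, giving H' = 1.6675.
Difference = |1.7348 − 1.6675| = 0.0673, i.e. 0.07 to 2 decimal places.

0.07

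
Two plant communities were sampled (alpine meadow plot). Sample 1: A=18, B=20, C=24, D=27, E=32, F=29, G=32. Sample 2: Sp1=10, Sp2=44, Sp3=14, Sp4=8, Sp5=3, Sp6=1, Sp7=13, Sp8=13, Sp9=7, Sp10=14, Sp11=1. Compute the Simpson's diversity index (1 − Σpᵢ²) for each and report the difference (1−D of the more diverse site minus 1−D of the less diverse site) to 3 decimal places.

Sample 1: N=182, proportions 0.0989, 0.10989, 0.13187, 0.14835, 0.17582, 0.15934, 0.17582, giving 1−D = 0.85153 (working shown to 5 dp, full precision carried).
Sample 2: N=128, proportions 0.07812, 0.34375, 0.10938, 0.0625, 0.02344, 0.00781, 0.10156, 0.10156, 0.05469, 0.10938, 0.00781, giving 1−D = 0.82361.
Difference = |0.85153 − 0.82361| = 0.02792, i.e. 0.028 to 3 decimal places.

0.028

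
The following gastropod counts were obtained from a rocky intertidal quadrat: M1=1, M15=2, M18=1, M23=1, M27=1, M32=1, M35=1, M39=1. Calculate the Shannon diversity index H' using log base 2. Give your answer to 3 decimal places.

2.948

Total N = 1+2+1+1+1+1+1+1 = 9, so the proportions are 0.11111, 0.22222, 0.11111, 0.11111, 0.11111, 0.11111, 0.11111, 0.11111 (working shown to 5 dp, full precision carried).
Each pᵢ log₂ pᵢ term: 0.11111×(-3.16993)=-0.35221, 0.22222×(-2.16993)=-0.48221, 0.11111×(-3.16993)=-0.35221, 0.11111×(-3.16993)=-0.35221, 0.11111×(-3.16993)=-0.35221, 0.11111×(-3.16993)=-0.35221, 0.11111×(-3.16993)=-0.35221, 0.11111×(-3.16993)=-0.35221.
Sum = -2.94770, so H' = 2.948.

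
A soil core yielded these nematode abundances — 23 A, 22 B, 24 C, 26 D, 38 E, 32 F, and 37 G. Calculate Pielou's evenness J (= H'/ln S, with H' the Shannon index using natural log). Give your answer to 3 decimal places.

Total N = 23+22+24+26+38+32+37 = 202, so the proportions are 0.11386, 0.10891, 0.11881, 0.12871, 0.18812, 0.15842, 0.18317 (working shown to 5 dp, full precision carried).
H' = −Σ pᵢ ln pᵢ = −((-0.24740) + (-0.24148) + (-0.25309) + (-0.26388) + (-0.31429) + (-0.29189) + (-0.31090)) = 1.92293.
With S = 7 species, ln S = 1.94591, so J = 1.92293/1.94591 = 0.98819, i.e. 0.988 to 3 decimal places.

0.988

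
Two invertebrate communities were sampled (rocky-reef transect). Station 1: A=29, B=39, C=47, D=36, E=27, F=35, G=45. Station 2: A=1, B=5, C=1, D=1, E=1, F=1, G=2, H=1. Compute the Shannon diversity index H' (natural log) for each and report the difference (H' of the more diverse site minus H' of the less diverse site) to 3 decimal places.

0.089

Station 1: N=258, proportions 0.1124, 0.15116, 0.18217, 0.13953, 0.10465, 0.13566, 0.17442, giving H' = 1.92808 (working shown to 5 dp, full precision carried).
Station 2: N=13, proportions 0.07692, 0.38462, 0.07692, 0.07692, 0.07692, 0.07692, 0.15385, 0.07692, giving H' = 1.83930.
Difference = |1.92808 − 1.83930| = 0.08878, i.e. 0.089 to 3 decimal places.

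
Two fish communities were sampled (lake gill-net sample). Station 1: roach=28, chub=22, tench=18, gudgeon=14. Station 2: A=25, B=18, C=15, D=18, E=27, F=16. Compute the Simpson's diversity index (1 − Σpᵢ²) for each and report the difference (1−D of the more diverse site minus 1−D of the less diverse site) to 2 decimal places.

Station 1: N=82, proportions 0.3415, 0.2683, 0.2195, 0.1707, giving 1−D = 0.7341 (working shown to 4 dp, full precision carried).
Station 2: N=119, proportions 0.2101, 0.1513, 0.1261, 0.1513, 0.2269, 0.1345, giving 1−D = 0.8247.
Difference = |0.7341 − 0.8247| = 0.0906, i.e. 0.09 to 2 decimal places.

0.09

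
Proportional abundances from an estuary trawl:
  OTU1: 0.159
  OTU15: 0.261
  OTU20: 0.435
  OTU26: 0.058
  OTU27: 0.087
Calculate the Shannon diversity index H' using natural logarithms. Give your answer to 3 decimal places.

1.383

Each pᵢ ln pᵢ term (working shown to 5 dp, full precision carried): 0.159×(-1.83885)=-0.29238, 0.261×(-1.34323)=-0.35058, 0.435×(-0.83241)=-0.36210, 0.058×(-2.84731)=-0.16514, 0.087×(-2.44185)=-0.21244.
Sum = -1.38264, so H' = 1.383.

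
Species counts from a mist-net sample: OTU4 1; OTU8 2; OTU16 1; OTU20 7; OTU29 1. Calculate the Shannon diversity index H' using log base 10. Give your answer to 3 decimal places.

0.536

Total N = 1+2+1+7+1 = 12, so the proportions are 0.08333, 0.16667, 0.08333, 0.58333, 0.08333 (working shown to 5 dp, full precision carried).
Each pᵢ log₁₀ pᵢ term: 0.08333×(-1.07918)=-0.08993, 0.16667×(-0.77815)=-0.12969, 0.08333×(-1.07918)=-0.08993, 0.58333×(-0.23408)=-0.13655, 0.08333×(-1.07918)=-0.08993.
Sum = -0.53604, so H' = 0.536.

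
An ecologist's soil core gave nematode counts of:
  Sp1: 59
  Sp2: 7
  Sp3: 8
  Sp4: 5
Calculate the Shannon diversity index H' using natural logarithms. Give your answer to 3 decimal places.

0.839

Total N = 59+7+8+5 = 79, so the proportions are 0.74684, 0.08861, 0.10127, 0.06329 (working shown to 5 dp, full precision carried).
Each pᵢ ln pᵢ term: 0.74684×(-0.29191)=-0.21801, 0.08861×(-2.42354)=-0.21474, 0.10127×(-2.29001)=-0.23190, 0.06329×(-2.76001)=-0.17468.
Sum = -0.83934, so H' = 0.839.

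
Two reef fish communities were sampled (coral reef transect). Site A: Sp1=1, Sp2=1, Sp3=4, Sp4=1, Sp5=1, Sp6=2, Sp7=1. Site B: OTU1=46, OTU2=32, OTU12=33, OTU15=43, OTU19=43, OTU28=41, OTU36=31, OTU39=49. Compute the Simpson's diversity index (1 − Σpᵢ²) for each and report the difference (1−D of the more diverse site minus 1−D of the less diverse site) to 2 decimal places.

0.08

Site A: N=11, proportions 0.09091, 0.09091, 0.36364, 0.09091, 0.09091, 0.18182, 0.09091, giving 1−D = 0.79339 (working shown to 5 dp, full precision carried).
Site B: N=318, proportions 0.14465, 0.10063, 0.10377, 0.13522, 0.13522, 0.12893, 0.09748, 0.15409, giving 1−D = 0.87174.
Difference = |0.79339 − 0.87174| = 0.07835, i.e. 0.08 to 2 decimal places.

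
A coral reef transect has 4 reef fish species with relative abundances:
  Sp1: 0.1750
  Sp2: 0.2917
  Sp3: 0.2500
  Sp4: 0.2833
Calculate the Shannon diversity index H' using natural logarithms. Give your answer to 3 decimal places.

Each pᵢ ln pᵢ term (working shown to 5 dp, full precision carried): 0.175×(-1.74297)=-0.30502, 0.2917×(-1.23203)=-0.35938, 0.25×(-1.38629)=-0.34657, 0.2833×(-1.26125)=-0.35731.
Sum = -1.36829, so H' = 1.368.

1.368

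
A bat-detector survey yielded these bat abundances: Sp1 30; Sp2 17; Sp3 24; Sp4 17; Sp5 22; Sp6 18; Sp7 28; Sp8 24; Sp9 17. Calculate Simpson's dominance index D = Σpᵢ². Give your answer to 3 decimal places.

0.116

Total N = 30+17+24+17+22+18+28+24+17 = 197, so the proportions are 0.15228, 0.08629, 0.12183, 0.08629, 0.11168, 0.09137, 0.14213, 0.12183, 0.08629 (working shown to 5 dp, full precision carried).
D = 0.15228² + 0.08629² + 0.12183² + 0.08629² + 0.11168² + 0.09137² + 0.14213² + 0.12183² + 0.08629² = 0.02319 + 0.00745 + 0.01484 + 0.00745 + 0.01247 + 0.00835 + 0.02020 + 0.01484 + 0.00745 = 0.11624.
To 3 decimal places, D = 0.116.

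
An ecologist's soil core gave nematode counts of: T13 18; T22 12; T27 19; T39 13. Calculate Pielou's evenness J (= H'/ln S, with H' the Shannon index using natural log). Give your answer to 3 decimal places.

Total N = 18+12+19+13 = 62, so the proportions are 0.29032, 0.19355, 0.30645, 0.20968 (working shown to 5 dp, full precision carried).
H' = −Σ pᵢ ln pᵢ = −((-0.35906) + (-0.31785) + (-0.36244) + (-0.32755)) = 1.36690.
With S = 4 species, ln S = 1.38629, so J = 1.36690/1.38629 = 0.98601, i.e. 0.986 to 3 decimal places.

0.986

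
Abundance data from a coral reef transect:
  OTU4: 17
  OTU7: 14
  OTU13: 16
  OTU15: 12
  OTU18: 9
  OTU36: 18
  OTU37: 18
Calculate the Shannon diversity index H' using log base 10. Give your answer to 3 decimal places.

Total N = 17+14+16+12+9+18+18 = 104, so the proportions are 0.16346, 0.13462, 0.15385, 0.11538, 0.08654, 0.17308, 0.17308 (working shown to 5 dp, full precision carried).
Each pᵢ log₁₀ pᵢ term: 0.16346×(-0.78658)=-0.12858, 0.13462×(-0.87091)=-0.11724, 0.15385×(-0.81291)=-0.12506, 0.11538×(-0.93785)=-0.10821, 0.08654×(-1.06279)=-0.09197, 0.17308×(-0.76176)=-0.13184, 0.17308×(-0.76176)=-0.13184.
Sum = -0.83475, so H' = 0.835.

0.835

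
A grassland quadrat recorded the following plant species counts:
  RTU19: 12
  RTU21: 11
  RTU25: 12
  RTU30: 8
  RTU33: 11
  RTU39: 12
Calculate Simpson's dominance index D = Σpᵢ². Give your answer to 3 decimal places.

Total N = 12+11+12+8+11+12 = 66, so the proportions are 0.18182, 0.16667, 0.18182, 0.12121, 0.16667, 0.18182 (working shown to 5 dp, full precision carried).
D = 0.18182² + 0.16667² + 0.18182² + 0.12121² + 0.16667² + 0.18182² = 0.03306 + 0.02778 + 0.03306 + 0.01469 + 0.02778 + 0.03306 = 0.16942.
To 3 decimal places, D = 0.169.

0.169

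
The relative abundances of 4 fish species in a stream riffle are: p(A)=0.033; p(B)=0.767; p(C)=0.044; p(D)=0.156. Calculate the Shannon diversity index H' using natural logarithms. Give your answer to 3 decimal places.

Each pᵢ ln pᵢ term (working shown to 5 dp, full precision carried): 0.033×(-3.41125)=-0.11257, 0.767×(-0.26527)=-0.20346, 0.044×(-3.12357)=-0.13744, 0.156×(-1.85790)=-0.28983.
Sum = -0.74330, so H' = 0.743.

0.743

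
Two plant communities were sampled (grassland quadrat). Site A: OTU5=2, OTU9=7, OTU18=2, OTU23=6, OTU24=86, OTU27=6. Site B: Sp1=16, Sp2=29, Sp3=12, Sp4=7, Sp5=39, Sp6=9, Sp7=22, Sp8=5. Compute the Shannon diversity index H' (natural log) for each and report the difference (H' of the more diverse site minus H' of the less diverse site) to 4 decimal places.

1.0537

Site A: N=109, proportions 0.018349, 0.06422, 0.018349, 0.055046, 0.788991, 0.055046, giving H' = 0.829248 (working shown to 6 dp, full precision carried).
Site B: N=139, proportions 0.115108, 0.208633, 0.086331, 0.05036, 0.280576, 0.064748, 0.158273, 0.035971, giving H' = 1.882983.
Difference = |0.829248 − 1.882983| = 1.053735, i.e. 1.0537 to 4 decimal places.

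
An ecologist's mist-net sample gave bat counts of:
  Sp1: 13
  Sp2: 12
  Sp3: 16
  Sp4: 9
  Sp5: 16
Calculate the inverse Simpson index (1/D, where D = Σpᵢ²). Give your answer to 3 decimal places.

4.808

Total N = 13+12+16+9+16 = 66, so the proportions are 0.1969697, 0.1818182, 0.2424242, 0.1363636, 0.2424242 (working shown to 7 dp, full precision carried).
D = 0.1969697² + 0.1818182² + 0.2424242² + 0.1363636² + 0.2424242² = 0.0387971 + 0.0330579 + 0.0587695 + 0.0185950 + 0.0587695 = 0.2079890.
So 1/D = 4.80795, i.e. 4.808 to 3 decimal places.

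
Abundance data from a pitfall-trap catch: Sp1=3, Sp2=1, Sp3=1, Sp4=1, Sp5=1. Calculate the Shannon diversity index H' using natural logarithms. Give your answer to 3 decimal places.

1.475

Total N = 3+1+1+1+1 = 7, so the proportions are 0.42857, 0.14286, 0.14286, 0.14286, 0.14286 (working shown to 5 dp, full precision carried).
Each pᵢ ln pᵢ term: 0.42857×(-0.84730)=-0.36313, 0.14286×(-1.94591)=-0.27799, 0.14286×(-1.94591)=-0.27799, 0.14286×(-1.94591)=-0.27799, 0.14286×(-1.94591)=-0.27799.
Sum = -1.47508, so H' = 1.475.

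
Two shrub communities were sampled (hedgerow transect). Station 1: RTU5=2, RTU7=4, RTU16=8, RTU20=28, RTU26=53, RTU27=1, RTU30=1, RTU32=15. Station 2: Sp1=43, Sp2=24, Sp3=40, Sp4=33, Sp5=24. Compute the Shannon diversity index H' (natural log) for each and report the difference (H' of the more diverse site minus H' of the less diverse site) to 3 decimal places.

0.147

Station 1: N=112, proportions 0.01786, 0.03571, 0.07143, 0.25, 0.47321, 0.00893, 0.00893, 0.13393, giving H' = 1.43354 (working shown to 5 dp, full precision carried).
Station 2: N=164, proportions 0.2622, 0.14634, 0.2439, 0.20122, 0.14634, giving H' = 1.58024.
Difference = |1.43354 − 1.58024| = 0.14670, i.e. 0.147 to 3 decimal places.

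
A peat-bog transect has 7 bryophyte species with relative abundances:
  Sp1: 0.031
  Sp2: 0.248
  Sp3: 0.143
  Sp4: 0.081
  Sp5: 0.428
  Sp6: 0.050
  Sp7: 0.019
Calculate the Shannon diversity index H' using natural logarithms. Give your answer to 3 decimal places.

Each pᵢ ln pᵢ term (working shown to 5 dp, full precision carried): 0.031×(-3.47377)=-0.10769, 0.248×(-1.39433)=-0.34579, 0.143×(-1.94491)=-0.27812, 0.081×(-2.51331)=-0.20358, 0.428×(-0.84863)=-0.36321, 0.05×(-2.99573)=-0.14979, 0.019×(-3.96332)=-0.07530.
Sum = -1.52348, so H' = 1.523.

1.523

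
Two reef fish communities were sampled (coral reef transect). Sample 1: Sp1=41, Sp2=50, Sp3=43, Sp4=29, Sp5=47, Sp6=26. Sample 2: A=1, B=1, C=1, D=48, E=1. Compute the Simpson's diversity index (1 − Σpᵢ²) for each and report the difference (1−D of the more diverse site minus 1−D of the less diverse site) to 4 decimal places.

Sample 1: N=236, proportions 0.173729, 0.211864, 0.182203, 0.122881, 0.199153, 0.110169, giving 1−D = 0.824835 (working shown to 6 dp, full precision carried).
Sample 2: N=52, proportions 0.019231, 0.019231, 0.019231, 0.923077, 0.019231, giving 1−D = 0.146450.
Difference = |0.824835 − 0.146450| = 0.678385, i.e. 0.6784 to 4 decimal places.

0.6784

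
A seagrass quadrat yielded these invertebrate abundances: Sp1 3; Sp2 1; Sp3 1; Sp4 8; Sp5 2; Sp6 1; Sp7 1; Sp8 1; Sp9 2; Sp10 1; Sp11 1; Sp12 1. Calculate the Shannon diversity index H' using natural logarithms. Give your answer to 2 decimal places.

2.15

Total N = 3+1+1+8+2+1+1+1+2+1+1+1 = 23, so the proportions are 0.1304, 0.0435, 0.0435, 0.3478, 0.087, 0.0435, 0.0435, 0.0435, 0.087, 0.0435, 0.0435, 0.0435 (working shown to 4 dp, full precision carried).
Each pᵢ ln pᵢ term: 0.1304×(-2.0369)=-0.2657, 0.0435×(-3.1355)=-0.1363, 0.0435×(-3.1355)=-0.1363, 0.3478×(-1.0561)=-0.3673, 0.087×(-2.4423)=-0.2124, 0.0435×(-3.1355)=-0.1363, 0.0435×(-3.1355)=-0.1363, 0.0435×(-3.1355)=-0.1363, 0.087×(-2.4423)=-0.2124, 0.0435×(-3.1355)=-0.1363, 0.0435×(-3.1355)=-0.1363, 0.0435×(-3.1355)=-0.1363.
Sum = -2.1484, so H' = 2.15.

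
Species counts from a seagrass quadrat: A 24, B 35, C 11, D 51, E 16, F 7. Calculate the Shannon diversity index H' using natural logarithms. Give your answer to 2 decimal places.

Total N = 24+35+11+51+16+7 = 144, so the proportions are 0.1667, 0.2431, 0.0764, 0.3542, 0.1111, 0.0486 (working shown to 4 dp, full precision carried).
Each pᵢ ln pᵢ term: 0.1667×(-1.7918)=-0.2986, 0.2431×(-1.4145)=-0.3438, 0.0764×(-2.5719)=-0.1965, 0.3542×(-1.0380)=-0.3676, 0.1111×(-2.1972)=-0.2441, 0.0486×(-3.0239)=-0.1470.
Sum = -1.5976, so H' = 1.60.

1.60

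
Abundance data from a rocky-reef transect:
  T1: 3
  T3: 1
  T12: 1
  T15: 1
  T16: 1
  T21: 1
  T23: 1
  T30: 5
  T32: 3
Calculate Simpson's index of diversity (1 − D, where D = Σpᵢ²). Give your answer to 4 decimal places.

Total N = 3+1+1+1+1+1+1+5+3 = 17, so the proportions are 0.1764706, 0.0588235, 0.0588235, 0.0588235, 0.0588235, 0.0588235, 0.0588235, 0.2941176, 0.1764706 (working shown to 7 dp, full precision carried).
D = 0.1764706² + 0.0588235² + 0.0588235² + 0.0588235² + 0.0588235² + 0.0588235² + 0.0588235² + 0.2941176² + 0.1764706² = 0.0311419 + 0.0034602 + 0.0034602 + 0.0034602 + 0.0034602 + 0.0034602 + 0.0034602 + 0.0865052 + 0.0311419 = 0.1695502.
So 1 − D = 0.8304498, i.e. 0.8304 to 4 decimal places.

0.8304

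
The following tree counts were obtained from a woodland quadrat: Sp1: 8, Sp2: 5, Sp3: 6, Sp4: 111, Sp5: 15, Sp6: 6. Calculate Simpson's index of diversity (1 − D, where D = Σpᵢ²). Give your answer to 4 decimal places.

0.4427

Total N = 8+5+6+111+15+6 = 151, so the proportions are 0.05298, 0.033113, 0.039735, 0.735099, 0.099338, 0.039735 (working shown to 6 dp, full precision carried).
D = 0.05298² + 0.033113² + 0.039735² + 0.735099² + 0.099338² + 0.039735² = 0.002807 + 0.001096 + 0.001579 + 0.540371 + 0.009868 + 0.001579 = 0.557300.
So 1 − D = 0.442700, i.e. 0.4427 to 4 decimal places.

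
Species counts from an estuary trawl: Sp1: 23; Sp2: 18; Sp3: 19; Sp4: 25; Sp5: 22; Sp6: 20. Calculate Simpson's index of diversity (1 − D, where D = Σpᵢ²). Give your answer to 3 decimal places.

Total N = 23+18+19+25+22+20 = 127, so the proportions are 0.1811, 0.14173, 0.14961, 0.19685, 0.17323, 0.15748 (working shown to 5 dp, full precision carried).
D = 0.1811² + 0.14173² + 0.14961² + 0.19685² + 0.17323² + 0.15748² = 0.03280 + 0.02009 + 0.02238 + 0.03875 + 0.03001 + 0.02480 = 0.16883.
So 1 − D = 0.83117, i.e. 0.831 to 3 decimal places.

0.831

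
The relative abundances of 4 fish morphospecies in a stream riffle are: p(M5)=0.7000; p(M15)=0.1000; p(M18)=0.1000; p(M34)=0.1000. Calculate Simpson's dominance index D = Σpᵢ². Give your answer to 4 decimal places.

D = 0.7² + 0.1² + 0.1² + 0.1² = 0.490000 + 0.010000 + 0.010000 + 0.010000 = 0.520000 (working shown to 6 dp, full precision carried).
To 4 decimal places, D = 0.5200.

0.5200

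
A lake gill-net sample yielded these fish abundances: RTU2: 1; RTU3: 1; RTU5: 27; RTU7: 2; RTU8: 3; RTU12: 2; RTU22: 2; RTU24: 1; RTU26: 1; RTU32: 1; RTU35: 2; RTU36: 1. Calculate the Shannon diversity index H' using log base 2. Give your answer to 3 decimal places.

Total N = 1+1+27+2+3+2+2+1+1+1+2+1 = 44, so the proportions are 0.02273, 0.02273, 0.61364, 0.04545, 0.06818, 0.04545, 0.04545, 0.02273, 0.02273, 0.02273, 0.04545, 0.02273 (working shown to 5 dp, full precision carried).
Each pᵢ log₂ pᵢ term: 0.02273×(-5.45943)=-0.12408, 0.02273×(-5.45943)=-0.12408, 0.61364×(-0.70454)=-0.43233, 0.04545×(-4.45943)=-0.20270, 0.06818×(-3.87447)=-0.26417, 0.04545×(-4.45943)=-0.20270, 0.04545×(-4.45943)=-0.20270, 0.02273×(-5.45943)=-0.12408, 0.02273×(-5.45943)=-0.12408, 0.02273×(-5.45943)=-0.12408, 0.04545×(-4.45943)=-0.20270, 0.02273×(-5.45943)=-0.12408.
Sum = -2.25178, so H' = 2.252.

2.252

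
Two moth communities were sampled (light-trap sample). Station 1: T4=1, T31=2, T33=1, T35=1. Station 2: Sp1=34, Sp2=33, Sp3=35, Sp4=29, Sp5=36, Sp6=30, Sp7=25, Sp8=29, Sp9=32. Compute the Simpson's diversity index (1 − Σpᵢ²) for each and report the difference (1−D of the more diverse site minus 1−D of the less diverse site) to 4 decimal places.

Station 1: N=5, proportions 0.2, 0.4, 0.2, 0.2, giving 1−D = 0.720000 (working shown to 6 dp, full precision carried).
Station 2: N=283, proportions 0.120141, 0.116608, 0.123675, 0.102473, 0.127208, 0.106007, 0.088339, 0.102473, 0.113074, giving 1−D = 0.887662.
Difference = |0.720000 − 0.887662| = 0.167662, i.e. 0.1677 to 4 decimal places.

0.1677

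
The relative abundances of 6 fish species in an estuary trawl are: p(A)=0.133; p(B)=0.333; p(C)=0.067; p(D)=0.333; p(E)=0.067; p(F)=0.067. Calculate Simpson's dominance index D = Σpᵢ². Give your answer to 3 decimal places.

0.253

D = 0.133² + 0.333² + 0.067² + 0.333² + 0.067² + 0.067² = 0.01769 + 0.11089 + 0.00449 + 0.11089 + 0.00449 + 0.00449 = 0.25293 (working shown to 5 dp, full precision carried).
To 3 decimal places, D = 0.253.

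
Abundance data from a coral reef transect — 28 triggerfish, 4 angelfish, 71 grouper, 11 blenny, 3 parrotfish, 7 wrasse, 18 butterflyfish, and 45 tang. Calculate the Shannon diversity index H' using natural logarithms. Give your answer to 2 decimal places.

Total N = 28+4+71+11+3+7+18+45 = 187, so the proportions are 0.1497, 0.0214, 0.3797, 0.0588, 0.016, 0.0374, 0.0963, 0.2406 (working shown to 4 dp, full precision carried).
Each pᵢ ln pᵢ term: 0.1497×(-1.8989)=-0.2843, 0.0214×(-3.8448)=-0.0822, 0.3797×(-0.9684)=-0.3677, 0.0588×(-2.8332)=-0.1667, 0.016×(-4.1325)=-0.0663, 0.0374×(-3.2852)=-0.1230, 0.0963×(-2.3407)=-0.2253, 0.2406×(-1.4244)=-0.3428.
Sum = -1.6583, so H' = 1.66.

1.66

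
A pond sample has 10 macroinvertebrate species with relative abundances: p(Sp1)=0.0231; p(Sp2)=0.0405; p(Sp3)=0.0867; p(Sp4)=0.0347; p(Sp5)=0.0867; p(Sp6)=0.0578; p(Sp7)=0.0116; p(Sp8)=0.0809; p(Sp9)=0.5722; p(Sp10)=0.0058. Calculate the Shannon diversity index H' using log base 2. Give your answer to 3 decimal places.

Each pᵢ log₂ pᵢ term (working shown to 5 dp, full precision carried): 0.0231×(-5.43596)=-0.12557, 0.0405×(-4.62593)=-0.18735, 0.0867×(-3.52782)=-0.30586, 0.0347×(-4.84892)=-0.16826, 0.0867×(-3.52782)=-0.30586, 0.0578×(-4.11279)=-0.23772, 0.0116×(-6.42973)=-0.07458, 0.0809×(-3.62772)=-0.29348, 0.5722×(-0.80541)=-0.46085, 0.0058×(-7.42973)=-0.04309.
Sum = -2.20264, so H' = 2.203.

2.203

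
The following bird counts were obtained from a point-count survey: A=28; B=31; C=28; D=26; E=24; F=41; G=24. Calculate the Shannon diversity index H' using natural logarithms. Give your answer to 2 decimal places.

Total N = 28+31+28+26+24+41+24 = 202, so the proportions are 0.1386, 0.1535, 0.1386, 0.1287, 0.1188, 0.203, 0.1188 (working shown to 4 dp, full precision carried).
Each pᵢ ln pᵢ term: 0.1386×(-1.9761)=-0.2739, 0.1535×(-1.8743)=-0.2876, 0.1386×(-1.9761)=-0.2739, 0.1287×(-2.0502)=-0.2639, 0.1188×(-2.1302)=-0.2531, 0.203×(-1.5947)=-0.3237, 0.1188×(-2.1302)=-0.2531.
Sum = -1.9292, so H' = 1.93.

1.93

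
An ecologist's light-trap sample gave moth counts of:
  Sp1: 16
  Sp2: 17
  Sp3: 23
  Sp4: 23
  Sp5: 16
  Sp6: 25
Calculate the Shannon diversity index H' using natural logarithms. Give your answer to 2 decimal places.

1.77

Total N = 16+17+23+23+16+25 = 120, so the proportions are 0.1333, 0.1417, 0.1917, 0.1917, 0.1333, 0.2083 (working shown to 4 dp, full precision carried).
Each pᵢ ln pᵢ term: 0.1333×(-2.0149)=-0.2687, 0.1417×(-1.9543)=-0.2769, 0.1917×(-1.6520)=-0.3166, 0.1917×(-1.6520)=-0.3166, 0.1333×(-2.0149)=-0.2687, 0.2083×(-1.5686)=-0.3268.
Sum = -1.7742, so H' = 1.77.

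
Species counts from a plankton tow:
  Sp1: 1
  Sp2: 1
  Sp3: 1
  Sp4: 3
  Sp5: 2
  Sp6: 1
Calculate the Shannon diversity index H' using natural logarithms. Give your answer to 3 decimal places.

1.677

Total N = 1+1+1+3+2+1 = 9, so the proportions are 0.11111, 0.11111, 0.11111, 0.33333, 0.22222, 0.11111 (working shown to 5 dp, full precision carried).
Each pᵢ ln pᵢ term: 0.11111×(-2.19722)=-0.24414, 0.11111×(-2.19722)=-0.24414, 0.11111×(-2.19722)=-0.24414, 0.33333×(-1.09861)=-0.36620, 0.22222×(-1.50408)=-0.33424, 0.11111×(-2.19722)=-0.24414.
Sum = -1.67699, so H' = 1.677.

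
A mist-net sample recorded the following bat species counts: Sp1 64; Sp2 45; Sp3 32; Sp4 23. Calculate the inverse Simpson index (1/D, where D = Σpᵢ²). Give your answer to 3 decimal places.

Total N = 64+45+32+23 = 164, so the proportions are 0.3902439, 0.2743902, 0.195122, 0.1402439 (working shown to 7 dp, full precision carried).
D = 0.3902439² + 0.2743902² + 0.195122² + 0.1402439² = 0.1522903 + 0.0752900 + 0.0380726 + 0.0196684 = 0.2853212.
So 1/D = 3.50482, i.e. 3.505 to 3 decimal places.

3.505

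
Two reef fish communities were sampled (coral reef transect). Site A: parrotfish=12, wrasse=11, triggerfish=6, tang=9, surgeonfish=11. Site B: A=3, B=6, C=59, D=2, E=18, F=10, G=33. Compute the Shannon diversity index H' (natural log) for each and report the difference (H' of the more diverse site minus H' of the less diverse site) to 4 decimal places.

Site A: N=49, proportions 0.244898, 0.22449, 0.122449, 0.183673, 0.22449, giving H' = 1.583695 (working shown to 6 dp, full precision carried).
Site B: N=131, proportions 0.022901, 0.045802, 0.450382, 0.015267, 0.137405, 0.076336, 0.251908, giving H' = 1.467223.
Difference = |1.583695 − 1.467223| = 0.116472, i.e. 0.1165 to 4 decimal places.

0.1165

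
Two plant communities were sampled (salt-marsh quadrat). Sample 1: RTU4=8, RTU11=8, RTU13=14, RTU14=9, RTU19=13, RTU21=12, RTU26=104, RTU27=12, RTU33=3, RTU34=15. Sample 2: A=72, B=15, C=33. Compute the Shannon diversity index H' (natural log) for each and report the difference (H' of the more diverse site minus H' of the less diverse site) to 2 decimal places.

0.78

Sample 1: N=198, proportions 0.040404, 0.040404, 0.070707, 0.045455, 0.065657, 0.060606, 0.525253, 0.060606, 0.015152, 0.075758, giving H' = 1.702872 (working shown to 6 dp, full precision carried).
Sample 2: N=120, proportions 0.6, 0.125, 0.275, giving H' = 0.921446.
Difference = |1.702872 − 0.921446| = 0.781426, i.e. 0.78 to 2 decimal places.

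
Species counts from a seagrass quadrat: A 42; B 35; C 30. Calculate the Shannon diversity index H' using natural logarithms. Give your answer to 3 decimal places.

1.089

Total N = 42+35+30 = 107, so the proportions are 0.39252, 0.3271, 0.28037 (working shown to 5 dp, full precision carried).
Each pᵢ ln pᵢ term: 0.39252×(-0.93516)=-0.36707, 0.3271×(-1.11748)=-0.36553, 0.28037×(-1.27163)=-0.35653.
Sum = -1.08914, so H' = 1.089.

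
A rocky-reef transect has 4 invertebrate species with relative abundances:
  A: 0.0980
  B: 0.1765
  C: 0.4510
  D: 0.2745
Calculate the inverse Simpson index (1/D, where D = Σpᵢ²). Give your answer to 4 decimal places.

3.1298

D = 0.098² + 0.1765² + 0.451² + 0.2745² = 0.0096040 + 0.0311522 + 0.2034010 + 0.0753503 = 0.3195075 (working shown to 7 dp, full precision carried).
So 1/D = 3.129817, i.e. 3.1298 to 4 decimal places.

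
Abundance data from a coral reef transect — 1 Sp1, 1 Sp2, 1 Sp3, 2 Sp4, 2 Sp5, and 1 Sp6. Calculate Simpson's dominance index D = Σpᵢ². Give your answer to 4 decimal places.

Total N = 1+1+1+2+2+1 = 8, so the proportions are 0.125, 0.125, 0.125, 0.25, 0.25, 0.125 (working shown to 6 dp, full precision carried).
D = 0.125² + 0.125² + 0.125² + 0.25² + 0.25² + 0.125² = 0.015625 + 0.015625 + 0.015625 + 0.062500 + 0.062500 + 0.015625 = 0.187500.
To 4 decimal places, D = 0.1875.

0.1875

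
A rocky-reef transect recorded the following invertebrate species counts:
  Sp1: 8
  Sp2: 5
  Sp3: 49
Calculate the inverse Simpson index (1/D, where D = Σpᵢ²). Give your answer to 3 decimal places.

Total N = 8+5+49 = 62, so the proportions are 0.129032, 0.080645, 0.790323 (working shown to 6 dp, full precision carried).
D = 0.129032² + 0.080645² + 0.790323² = 0.016649 + 0.006504 + 0.624610 = 0.647763.
So 1/D = 1.54378, i.e. 1.544 to 3 decimal places.

1.544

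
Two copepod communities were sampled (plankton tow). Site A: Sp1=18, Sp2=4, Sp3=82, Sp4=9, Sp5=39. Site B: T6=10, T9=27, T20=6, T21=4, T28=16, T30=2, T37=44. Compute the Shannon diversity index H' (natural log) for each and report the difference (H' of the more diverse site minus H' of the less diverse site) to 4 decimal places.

Site A: N=152, proportions 0.118421, 0.026316, 0.539474, 0.059211, 0.256579, giving H' = 1.197718 (working shown to 6 dp, full precision carried).
Site B: N=109, proportions 0.091743, 0.247706, 0.055046, 0.036697, 0.146789, 0.018349, 0.40367, giving H' = 1.566933.
Difference = |1.197718 − 1.566933| = 0.369215, i.e. 0.3692 to 4 decimal places.

0.3692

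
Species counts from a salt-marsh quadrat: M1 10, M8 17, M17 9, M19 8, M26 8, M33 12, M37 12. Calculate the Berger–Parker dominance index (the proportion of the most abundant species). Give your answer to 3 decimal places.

0.224

Total N = 10+17+9+8+8+12+12 = 76, so the proportions are 0.13158, 0.22368, 0.11842, 0.10526, 0.10526, 0.15789, 0.15789 (working shown to 5 dp, full precision carried).
The largest proportion is 0.22368, i.e. d = 0.224 to 3 decimal places.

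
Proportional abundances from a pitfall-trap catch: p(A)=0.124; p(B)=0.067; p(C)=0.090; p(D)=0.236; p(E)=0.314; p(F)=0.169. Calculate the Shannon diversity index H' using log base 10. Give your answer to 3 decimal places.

Each pᵢ log₁₀ pᵢ term (working shown to 5 dp, full precision carried): 0.124×(-0.90658)=-0.11242, 0.067×(-1.17393)=-0.07865, 0.09×(-1.04576)=-0.09412, 0.236×(-0.62709)=-0.14799, 0.314×(-0.50307)=-0.15796, 0.169×(-0.77211)=-0.13049.
Sum = -0.72163, so H' = 0.722.

0.722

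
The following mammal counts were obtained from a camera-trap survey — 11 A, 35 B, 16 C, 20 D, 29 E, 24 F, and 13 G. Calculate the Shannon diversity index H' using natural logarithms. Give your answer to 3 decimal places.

1.873

Total N = 11+35+16+20+29+24+13 = 148, so the proportions are 0.07432, 0.23649, 0.10811, 0.13514, 0.19595, 0.16216, 0.08784 (working shown to 5 dp, full precision carried).
Each pᵢ ln pᵢ term: 0.07432×(-2.59932)=-0.19319, 0.23649×(-1.44186)=-0.34098, 0.10811×(-2.22462)=-0.24050, 0.13514×(-2.00148)=-0.27047, 0.19595×(-1.62992)=-0.31938, 0.16216×(-1.81916)=-0.29500, 0.08784×(-2.43226)=-0.21364.
Sum = -1.87316, so H' = 1.873.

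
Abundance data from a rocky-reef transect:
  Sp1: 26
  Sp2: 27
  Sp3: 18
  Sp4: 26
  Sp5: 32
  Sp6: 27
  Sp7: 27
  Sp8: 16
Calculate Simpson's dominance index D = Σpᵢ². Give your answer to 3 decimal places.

Total N = 26+27+18+26+32+27+27+16 = 199, so the proportions are 0.13065, 0.13568, 0.09045, 0.13065, 0.1608, 0.13568, 0.13568, 0.0804 (working shown to 5 dp, full precision carried).
D = 0.13065² + 0.13568² + 0.09045² + 0.13065² + 0.1608² + 0.13568² + 0.13568² + 0.0804² = 0.01707 + 0.01841 + 0.00818 + 0.01707 + 0.02586 + 0.01841 + 0.01841 + 0.00646 = 0.12987.
To 3 decimal places, D = 0.130.

0.130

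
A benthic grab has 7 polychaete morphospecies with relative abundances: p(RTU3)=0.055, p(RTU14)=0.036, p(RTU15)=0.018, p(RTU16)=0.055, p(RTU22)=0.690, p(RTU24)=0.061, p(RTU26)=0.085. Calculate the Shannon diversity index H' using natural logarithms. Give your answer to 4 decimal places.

1.1472

Each pᵢ ln pᵢ term (working shown to 6 dp, full precision carried): 0.055×(-2.900422)=-0.159523, 0.036×(-3.324236)=-0.119673, 0.018×(-4.017384)=-0.072313, 0.055×(-2.900422)=-0.159523, 0.69×(-0.371064)=-0.256034, 0.061×(-2.796881)=-0.170610, 0.085×(-2.465104)=-0.209534.
Sum = -1.147209, so H' = 1.1472.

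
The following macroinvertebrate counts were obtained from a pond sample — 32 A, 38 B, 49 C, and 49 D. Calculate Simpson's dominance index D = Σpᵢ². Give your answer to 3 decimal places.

0.258

Total N = 32+38+49+49 = 168, so the proportions are 0.19048, 0.22619, 0.29167, 0.29167 (working shown to 5 dp, full precision carried).
D = 0.19048² + 0.22619² + 0.29167² + 0.29167² = 0.03628 + 0.05116 + 0.08507 + 0.08507 = 0.25758.
To 3 decimal places, D = 0.258.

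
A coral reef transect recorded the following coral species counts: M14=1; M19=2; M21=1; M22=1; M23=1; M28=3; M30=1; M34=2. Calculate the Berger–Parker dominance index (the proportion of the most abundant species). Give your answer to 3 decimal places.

Total N = 1+2+1+1+1+3+1+2 = 12, so the proportions are 0.08333, 0.16667, 0.08333, 0.08333, 0.08333, 0.25, 0.08333, 0.16667 (working shown to 5 dp, full precision carried).
The largest proportion is 0.25, i.e. d = 0.250 to 3 decimal places.

0.250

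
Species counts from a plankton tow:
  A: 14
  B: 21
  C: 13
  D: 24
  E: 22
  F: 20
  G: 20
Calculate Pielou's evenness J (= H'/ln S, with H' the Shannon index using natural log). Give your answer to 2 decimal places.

Total N = 14+21+13+24+22+20+20 = 134, so the proportions are 0.1045, 0.1567, 0.097, 0.1791, 0.1642, 0.1493, 0.1493 (working shown to 4 dp, full precision carried).
H' = −Σ pᵢ ln pᵢ = −((-0.2360) + (-0.2904) + (-0.2263) + (-0.3080) + (-0.2966) + (-0.2839) + (-0.2839)) = 1.9252.
With S = 7 species, ln S = 1.9459, so J = 1.9252/1.9459 = 0.9894, i.e. 0.99 to 2 decimal places.

0.99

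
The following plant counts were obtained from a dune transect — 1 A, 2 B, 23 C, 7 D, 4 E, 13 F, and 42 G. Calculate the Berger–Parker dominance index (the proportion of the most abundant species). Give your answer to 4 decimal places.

0.4565

Total N = 1+2+23+7+4+13+42 = 92, so the proportions are 0.01087, 0.021739, 0.25, 0.076087, 0.043478, 0.141304, 0.456522 (working shown to 6 dp, full precision carried).
The largest proportion is 0.456522, i.e. d = 0.4565 to 4 decimal places.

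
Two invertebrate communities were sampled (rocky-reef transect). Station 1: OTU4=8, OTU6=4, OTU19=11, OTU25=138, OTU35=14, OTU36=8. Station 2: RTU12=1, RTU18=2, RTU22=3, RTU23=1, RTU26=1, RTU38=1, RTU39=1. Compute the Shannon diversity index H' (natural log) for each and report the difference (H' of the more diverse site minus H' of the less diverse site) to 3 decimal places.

0.899

Station 1: N=183, proportions 0.04372, 0.02186, 0.06011, 0.7541, 0.0765, 0.04372, giving H' = 0.93571 (working shown to 5 dp, full precision carried).
Station 2: N=10, proportions 0.1, 0.2, 0.3, 0.1, 0.1, 0.1, 0.1, giving H' = 1.83437.
Difference = |0.93571 − 1.83437| = 0.89866, i.e. 0.899 to 3 decimal places.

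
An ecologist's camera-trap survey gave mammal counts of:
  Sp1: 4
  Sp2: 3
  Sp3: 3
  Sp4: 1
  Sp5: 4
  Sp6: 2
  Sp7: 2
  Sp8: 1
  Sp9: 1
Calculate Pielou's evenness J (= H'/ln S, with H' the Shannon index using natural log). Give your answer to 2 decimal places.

0.94

Total N = 4+3+3+1+4+2+2+1+1 = 21, so the proportions are 0.1905, 0.1429, 0.1429, 0.0476, 0.1905, 0.0952, 0.0952, 0.0476, 0.0476 (working shown to 4 dp, full precision carried).
H' = −Σ pᵢ ln pᵢ = −((-0.3159) + (-0.2780) + (-0.2780) + (-0.1450) + (-0.3159) + (-0.2239) + (-0.2239) + (-0.1450) + (-0.1450)) = 2.0705.
With S = 9 species, ln S = 2.1972, so J = 2.0705/2.1972 = 0.9423, i.e. 0.94 to 2 decimal places.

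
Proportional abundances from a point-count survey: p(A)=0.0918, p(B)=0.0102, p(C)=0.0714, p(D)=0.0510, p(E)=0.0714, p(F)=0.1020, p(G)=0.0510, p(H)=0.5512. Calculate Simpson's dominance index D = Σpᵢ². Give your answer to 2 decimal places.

0.34

D = 0.0918² + 0.0102² + 0.0714² + 0.051² + 0.0714² + 0.102² + 0.051² + 0.5512² = 0.0084 + 0.0001 + 0.0051 + 0.0026 + 0.0051 + 0.0104 + 0.0026 + 0.3038 = 0.3382 (working shown to 4 dp, full precision carried).
To 2 decimal places, D = 0.34.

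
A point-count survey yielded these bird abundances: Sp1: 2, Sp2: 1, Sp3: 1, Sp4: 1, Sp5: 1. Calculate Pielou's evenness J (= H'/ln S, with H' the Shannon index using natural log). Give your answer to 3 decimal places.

Total N = 2+1+1+1+1 = 6, so the proportions are 0.33333, 0.16667, 0.16667, 0.16667, 0.16667 (working shown to 5 dp, full precision carried).
H' = −Σ pᵢ ln pᵢ = −((-0.36620) + (-0.29863) + (-0.29863) + (-0.29863) + (-0.29863)) = 1.56071.
With S = 5 species, ln S = 1.60944, so J = 1.56071/1.60944 = 0.96972, i.e. 0.970 to 3 decimal places.

0.970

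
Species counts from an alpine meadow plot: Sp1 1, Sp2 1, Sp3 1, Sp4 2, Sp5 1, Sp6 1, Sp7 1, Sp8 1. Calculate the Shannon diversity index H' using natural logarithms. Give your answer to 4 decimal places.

2.0432

Total N = 1+1+1+2+1+1+1+1 = 9, so the proportions are 0.111111, 0.111111, 0.111111, 0.222222, 0.111111, 0.111111, 0.111111, 0.111111 (working shown to 6 dp, full precision carried).
Each pᵢ ln pᵢ term: 0.111111×(-2.197225)=-0.244136, 0.111111×(-2.197225)=-0.244136, 0.111111×(-2.197225)=-0.244136, 0.222222×(-1.504077)=-0.334239, 0.111111×(-2.197225)=-0.244136, 0.111111×(-2.197225)=-0.244136, 0.111111×(-2.197225)=-0.244136, 0.111111×(-2.197225)=-0.244136.
Sum = -2.043192, so H' = 2.0432.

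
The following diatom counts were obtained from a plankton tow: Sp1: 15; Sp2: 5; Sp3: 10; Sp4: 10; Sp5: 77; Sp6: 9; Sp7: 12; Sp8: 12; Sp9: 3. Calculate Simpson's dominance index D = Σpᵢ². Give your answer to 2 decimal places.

0.29

Total N = 15+5+10+10+77+9+12+12+3 = 153, so the proportions are 0.098, 0.0327, 0.0654, 0.0654, 0.5033, 0.0588, 0.0784, 0.0784, 0.0196 (working shown to 4 dp, full precision carried).
D = 0.098² + 0.0327² + 0.0654² + 0.0654² + 0.5033² + 0.0588² + 0.0784² + 0.0784² + 0.0196² = 0.0096 + 0.0011 + 0.0043 + 0.0043 + 0.2533 + 0.0035 + 0.0062 + 0.0062 + 0.0004 = 0.2886.
To 2 decimal places, D = 0.29.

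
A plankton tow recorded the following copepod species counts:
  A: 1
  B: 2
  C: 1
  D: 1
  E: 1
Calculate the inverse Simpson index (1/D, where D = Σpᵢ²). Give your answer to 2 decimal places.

Total N = 1+2+1+1+1 = 6, so the proportions are 0.166667, 0.333333, 0.166667, 0.166667, 0.166667 (working shown to 6 dp, full precision carried).
D = 0.166667² + 0.333333² + 0.166667² + 0.166667² + 0.166667² = 0.027778 + 0.111111 + 0.027778 + 0.027778 + 0.027778 = 0.222222.
So 1/D = 4.5000, i.e. 4.50 to 2 decimal places.

4.50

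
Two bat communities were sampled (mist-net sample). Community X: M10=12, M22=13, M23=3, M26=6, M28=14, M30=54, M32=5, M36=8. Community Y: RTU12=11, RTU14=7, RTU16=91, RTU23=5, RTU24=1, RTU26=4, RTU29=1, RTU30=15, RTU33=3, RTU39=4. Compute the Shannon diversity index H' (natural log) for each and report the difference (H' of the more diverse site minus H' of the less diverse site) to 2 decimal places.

Community X: N=115, proportions 0.1043, 0.113, 0.0261, 0.0522, 0.1217, 0.4696, 0.0435, 0.0696, giving H' = 1.6645 (working shown to 4 dp, full precision carried).
Community Y: N=142, proportions 0.0775, 0.0493, 0.6408, 0.0352, 0.007, 0.0282, 0.007, 0.1056, 0.0211, 0.0282, giving H' = 1.3393.
Difference = |1.6645 − 1.3393| = 0.3252, i.e. 0.33 to 2 decimal places.

0.33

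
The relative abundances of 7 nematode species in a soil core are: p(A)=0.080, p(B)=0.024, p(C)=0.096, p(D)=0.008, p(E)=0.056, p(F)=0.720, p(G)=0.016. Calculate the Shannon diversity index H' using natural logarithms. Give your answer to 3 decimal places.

Each pᵢ ln pᵢ term (working shown to 5 dp, full precision carried): 0.08×(-2.52573)=-0.20206, 0.024×(-3.72970)=-0.08951, 0.096×(-2.34341)=-0.22497, 0.008×(-4.82831)=-0.03863, 0.056×(-2.88240)=-0.16141, 0.72×(-0.32850)=-0.23652, 0.016×(-4.13517)=-0.06616.
Sum = -1.01926, so H' = 1.019.

1.019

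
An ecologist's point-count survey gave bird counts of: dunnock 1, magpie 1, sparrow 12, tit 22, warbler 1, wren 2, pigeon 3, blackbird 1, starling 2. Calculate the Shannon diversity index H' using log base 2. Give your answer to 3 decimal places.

2.161

Total N = 1+1+12+22+1+2+3+1+2 = 45, so the proportions are 0.02222, 0.02222, 0.26667, 0.48889, 0.02222, 0.04444, 0.06667, 0.02222, 0.04444 (working shown to 5 dp, full precision carried).
Each pᵢ log₂ pᵢ term: 0.02222×(-5.49185)=-0.12204, 0.02222×(-5.49185)=-0.12204, 0.26667×(-1.90689)=-0.50850, 0.48889×(-1.03242)=-0.50474, 0.02222×(-5.49185)=-0.12204, 0.04444×(-4.49185)=-0.19964, 0.06667×(-3.90689)=-0.26046, 0.02222×(-5.49185)=-0.12204, 0.04444×(-4.49185)=-0.19964.
Sum = -2.16114, so H' = 2.161.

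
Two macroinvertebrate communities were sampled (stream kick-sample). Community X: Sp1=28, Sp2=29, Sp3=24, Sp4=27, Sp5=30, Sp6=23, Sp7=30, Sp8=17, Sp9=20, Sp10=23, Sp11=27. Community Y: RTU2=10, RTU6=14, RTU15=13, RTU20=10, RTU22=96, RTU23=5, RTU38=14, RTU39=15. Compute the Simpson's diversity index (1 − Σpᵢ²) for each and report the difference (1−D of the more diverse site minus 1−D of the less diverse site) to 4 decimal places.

Community X: N=278, proportions 0.100719, 0.104317, 0.086331, 0.097122, 0.107914, 0.082734, 0.107914, 0.061151, 0.071942, 0.082734, 0.097122, giving 1−D = 0.906759 (working shown to 6 dp, full precision carried).
Community Y: N=177, proportions 0.056497, 0.079096, 0.073446, 0.056497, 0.542373, 0.028249, 0.079096, 0.084746, giving 1−D = 0.673561.
Difference = |0.906759 − 0.673561| = 0.233198, i.e. 0.2332 to 4 decimal places.

0.2332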